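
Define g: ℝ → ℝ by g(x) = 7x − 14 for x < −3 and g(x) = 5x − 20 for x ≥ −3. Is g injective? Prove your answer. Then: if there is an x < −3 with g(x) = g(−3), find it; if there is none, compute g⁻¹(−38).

-24/7

Both pieces are strictly increasing (slopes 7 and 5), so each is injective on its own interval.
The left piece maps (−∞, −3) onto (−∞, −35); the right piece maps [−3, ∞) onto [−35, ∞).
These images are disjoint, so no value is attained by both pieces. So g is injective.
Because the two images are disjoint, no x < −3 has g(x) = g(−3), so we compute g⁻¹(−38): −38 lies in (−∞, −35), so solve 7x − 14 = −38: x = (−38 + 14)/7 = −24/7.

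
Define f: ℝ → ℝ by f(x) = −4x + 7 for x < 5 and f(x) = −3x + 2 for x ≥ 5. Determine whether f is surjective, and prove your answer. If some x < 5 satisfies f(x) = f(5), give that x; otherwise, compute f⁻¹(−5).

3

Both pieces are strictly decreasing (slopes −4 and −3), so each is injective on its own interval.
The left piece maps (−∞, 5) onto (−13, ∞); the right piece maps [5, ∞) onto (−∞, −13].
These images together cover ℝ, so f is surjective.
Because the two images are disjoint, no x < 5 has f(x) = f(5), so we compute f⁻¹(−5): −5 lies in (−13, ∞), so solve −4x + 7 = −5: x = (−5 − 7)/(−4) = 3.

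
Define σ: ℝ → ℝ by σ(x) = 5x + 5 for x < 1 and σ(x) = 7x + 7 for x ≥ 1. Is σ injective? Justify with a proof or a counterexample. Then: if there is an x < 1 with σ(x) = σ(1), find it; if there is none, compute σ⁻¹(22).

15/7

Both pieces are strictly increasing (slopes 5 and 7), so each is injective on its own interval.
The left piece maps (−∞, 1) onto (−∞, 10); the right piece maps [1, ∞) onto [14, ∞).
These images are disjoint, so no value is attained by both pieces. Hence σ is injective.
Because the two images are disjoint, no x < 1 has σ(x) = σ(1), so we compute σ⁻¹(22): 22 lies in [14, ∞), so solve 7x + 7 = 22: x = (22 − 7)/7 = 15/7.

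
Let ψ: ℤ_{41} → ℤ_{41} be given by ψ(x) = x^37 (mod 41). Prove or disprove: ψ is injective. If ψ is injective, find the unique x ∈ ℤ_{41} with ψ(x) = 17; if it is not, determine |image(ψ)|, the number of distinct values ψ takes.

22

Since 41 is prime, the nonzero elements of ℤ_{41} form a cyclic group of order 40.
As gcd(37, 40) = 1, raising to the 37th power is a bijection on this group: if u^37 ≡ v^37 then (uv^{−1})^37 = 1, and the only element of order dividing gcd(37, 40) = 1 is 1, so u = v.
With ψ(0) = 0 this makes ψ injective on all of ℤ_{41}, hence bijective (finite equal-size domain and codomain). In particular ψ is injective.
Since ψ is injective, we find the preimage of 17. The inverse of x ↦ x^37 on (ℤ_{41})^× is x ↦ x^13, because 37·13 = 481 = 12·40 + 1 ≡ 1 (mod 40) and x^{40} = 1 for x ≠ 0 (Fermat). So ψ⁻¹(17) = 17^13 mod 41.
Repeated squaring mod 41: 17^1 ≡ 17, 17^2 ≡ 17² = 289 ≡ 2, 17^4 ≡ 2² = 4, 17^8 ≡ 4² = 16. Since 13 = 8 + 4 + 1, 17^13 ≡ 16·4·17: 16·4 = 64 ≡ 23, then 23·17 = 391 ≡ 22. So 17^13 ≡ 22 (mod 41).
Hence ψ⁻¹(17) = 22.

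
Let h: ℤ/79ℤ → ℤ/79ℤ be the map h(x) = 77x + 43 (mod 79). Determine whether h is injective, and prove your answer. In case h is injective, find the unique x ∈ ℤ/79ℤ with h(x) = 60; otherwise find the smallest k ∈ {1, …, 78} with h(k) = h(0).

Suppose h(s) = h(t) in ℤ/79ℤ. Then 77s + 43 ≡ 77t + 43 (mod 79), so 77(s − t) ≡ 0 (mod 79).
Since gcd(77, 79) = 1, 77 is invertible modulo 79, so s − t ≡ 0 (mod 79), i.e. s = t.
Hence h is injective.
We now compute 77⁻¹ mod 79 explicitly. Euclid's algorithm: 79 = 1·77 + 2, 77 = 38·2 + 1; back-substituting gives 1 = 39·77 − 38·79, so 77⁻¹ ≡ 39 (mod 79).
Since h is injective, we compute h⁻¹(60): solve 77x + 43 ≡ 60 (mod 79), i.e. 77x ≡ 17 (mod 79).
Multiplying by 77⁻¹ = 39 gives x ≡ 39·17 = 663 = 8·79 + 31 ≡ 31 (mod 79).
Check: h(31) = 77·31 + 43 = 2430 = 30·79 + 60 ≡ 60 (mod 79).

31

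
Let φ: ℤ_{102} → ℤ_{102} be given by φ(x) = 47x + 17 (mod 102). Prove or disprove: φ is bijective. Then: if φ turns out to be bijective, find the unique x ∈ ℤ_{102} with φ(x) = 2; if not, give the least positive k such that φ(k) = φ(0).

Recall that injectivity means: for all s, t in the domain, φ(s) = φ(t) implies s = t.
If φ(s) = φ(t), then 47s ≡ 47t (mod 102). Because gcd(47, 102) = 1, we may cancel 47 to get s ≡ t (mod 102).
We now compute 47⁻¹ mod 102 explicitly. Euclid's algorithm: 102 = 2·47 + 8, 47 = 5·8 + 7, 8 = 1·7 + 1; back-substituting gives 1 = 89·47 − 41·102, so 47⁻¹ ≡ 89 (mod 102).
For any y ∈ ℤ_{102}, x = 89(y − 17) mod 102 satisfies φ(x) = 47·89(y − 17) + 17 ≡ y (since 47·89 ≡ 1 mod 102). So every y has a preimage.
Thus φ is bijective.
Since φ is bijective, we find φ⁻¹(2): we need 47x ≡ 2 − 17 ≡ 87 (mod 102). Using 47⁻¹ = 89: x ≡ 89·87 = 7743 = 75·102 + 93, so x = 93.
Check: φ(93) = 47·93 + 17 = 4388 = 43·102 + 2 ≡ 2 (mod 102).

93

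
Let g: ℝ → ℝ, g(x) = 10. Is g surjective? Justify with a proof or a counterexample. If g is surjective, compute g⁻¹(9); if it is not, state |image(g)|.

1

g(x) = 10 for all x, so 11 has no preimage and g is not surjective.
Since g is not surjective, we state |image(g)|: the image of g is {10}, which has 1 element.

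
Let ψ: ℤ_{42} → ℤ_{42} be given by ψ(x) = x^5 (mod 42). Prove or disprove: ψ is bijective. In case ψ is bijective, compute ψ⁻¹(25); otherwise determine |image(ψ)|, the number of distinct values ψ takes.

37

Computing x^5 mod 42 for each x (by repeated squaring, reducing mod 42 at every step), the values ψ(0), ψ(1), …, ψ(41) are: 0, 1, 32, 33, 16, 17, 6, 7, 8, 39, 40, 23, 24, 13, 14, 15, 4, 5, 30, 31, 20, 21, 22, 11, 12, 37, 38, 27, 28, 29, 18, 19, 2, 3, 34, 35, 36, 25, 26, 9, 10, 41.
Every element of ℤ_{42} appears exactly once in this list, so ψ is a bijection, and in particular bijective.
Since ψ is bijective, we read off the preimage of 25 from the same table: ψ(37) = 25, so ψ⁻¹(25) = 37.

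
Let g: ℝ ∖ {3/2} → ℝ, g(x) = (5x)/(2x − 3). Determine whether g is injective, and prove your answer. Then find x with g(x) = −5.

1

Suppose g(s) = g(t). Cross-multiplying: (5s)(2t − 3) = (5t)(2s − 3).
Expanding both sides and cancelling the symmetric terms leaves −15·(s − t) = 0. Since −15 ≠ 0, s = t. So g is injective.
Solving g(x) = −5: cross-multiplying gives 5x = −5(2x − 3), which rearranges to 15x = 15, so x = 1.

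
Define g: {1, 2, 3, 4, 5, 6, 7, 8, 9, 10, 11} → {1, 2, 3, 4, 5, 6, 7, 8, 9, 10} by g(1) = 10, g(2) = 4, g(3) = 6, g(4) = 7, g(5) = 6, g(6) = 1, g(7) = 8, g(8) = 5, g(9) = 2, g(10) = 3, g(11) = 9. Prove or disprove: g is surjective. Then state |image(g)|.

Every element of the codomain has a preimage: 1 = g(6), 2 = g(9), 3 = g(10), 4 = g(2), 5 = g(8), 6 = g(3), 7 = g(4), 8 = g(7), 9 = g(11), 10 = g(1).
Therefore g is surjective.
The image of g is {1, 2, 3, 4, 5, 6, 7, 8, 9, 10}, which has 10 elements.

10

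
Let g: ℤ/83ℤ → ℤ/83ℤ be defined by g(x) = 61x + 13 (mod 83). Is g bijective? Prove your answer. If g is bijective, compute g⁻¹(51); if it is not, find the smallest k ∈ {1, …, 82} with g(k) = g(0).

Recall that g is injective when g(x_1) = g(x_2) forces x_1 = x_2.
If g(x_1) = g(x_2), then 61x_1 ≡ 61x_2 (mod 83). Because gcd(61, 83) = 1, we may cancel 61 to get x_1 ≡ x_2 (mod 83).
We now compute 61⁻¹ mod 83 explicitly. Euclid's algorithm: 83 = 1·61 + 22, 61 = 2·22 + 17, 22 = 1·17 + 5, 17 = 3·5 + 2, 5 = 2·2 + 1; back-substituting gives 1 = 49·61 − 36·83, so 61⁻¹ ≡ 49 (mod 83).
Then y ↦ 49(y − 13) is a two-sided inverse to g, so every y ∈ ℤ/83ℤ has a preimage.
So g is bijective.
Since g is bijective, we compute g⁻¹(51): solve 61x + 13 ≡ 51 (mod 83), i.e. 61x ≡ 38 (mod 83).
Multiplying by 61⁻¹ = 49 gives x ≡ 49·38 = 1862 = 22·83 + 36 ≡ 36 (mod 83).
Check: g(36) = 61·36 + 13 = 2209 = 26·83 + 51 ≡ 51 (mod 83).

36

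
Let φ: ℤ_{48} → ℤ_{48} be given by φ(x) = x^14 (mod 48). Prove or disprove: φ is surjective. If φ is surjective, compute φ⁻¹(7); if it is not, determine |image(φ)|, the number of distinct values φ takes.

φ(2): Repeated squaring mod 48: 2^1 ≡ 2, 2^2 ≡ 2² = 4, 2^4 ≡ 4² = 16, 2^8 ≡ 16² = 256 ≡ 16. Since 14 = 8 + 4 + 2, 2^14 ≡ 16·16·4: 16·16 = 256 ≡ 16, then 16·4 = 64 ≡ 16. So 2^14 ≡ 16 (mod 48).
φ(4): Repeated squaring mod 48: 4^1 ≡ 4, 4^2 ≡ 4² = 16, 4^4 ≡ 16² = 256 ≡ 16, 4^8 ≡ 16² = 256 ≡ 16. Since 14 = 8 + 4 + 2, 4^14 ≡ 16·16·16: 16·16 = 256 ≡ 16, then 16·16 = 256 ≡ 16. So 4^14 ≡ 16 (mod 48).
So φ(2) = φ(4) = 16 while 2 ≠ 4, so φ is not injective.
A non-injective map from the 48-element set ℤ_{48} to itself takes at most 47 distinct values, so it cannot be surjective. So φ is not surjective.
Since φ is not surjective, we determine |image(φ)|. Computing x^14 mod 48 for each x (by repeated squaring, reducing mod 48 at every step), the values φ(0), φ(1), …, φ(47) are: 0, 1, 16, 9, 16, 25, 0, 1, 16, 33, 16, 25, 0, 25, 16, 33, 16, 1, 0, 25, 16, 9, 16, 1, 0, 1, 16, 9, 16, 25, 0, 1, 16, 33, 16, 25, 0, 25, 16, 33, 16, 1, 0, 25, 16, 9, 16, 1.
The distinct values are {0, 1, 9, 16, 25, 33}; there are 6 of them.

6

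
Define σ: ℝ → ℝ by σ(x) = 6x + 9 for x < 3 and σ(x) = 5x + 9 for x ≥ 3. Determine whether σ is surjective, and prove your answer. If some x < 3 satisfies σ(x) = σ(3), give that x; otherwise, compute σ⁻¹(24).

5/2

Both pieces are strictly increasing (slopes 6 and 5), so each is injective on its own interval.
The left piece maps (−∞, 3) onto (−∞, 27); the right piece maps [3, ∞) onto [24, ∞).
The union (−∞, 27) ∪ [24, ∞) covers ℝ, so σ is surjective.
For the follow-up: the images overlap, so an x < 3 with σ(x) = σ(3) exists. σ(3) = 24; solving 6x + 9 = 24 for x < 3 gives x = (24 − 9)/6 = 5/2.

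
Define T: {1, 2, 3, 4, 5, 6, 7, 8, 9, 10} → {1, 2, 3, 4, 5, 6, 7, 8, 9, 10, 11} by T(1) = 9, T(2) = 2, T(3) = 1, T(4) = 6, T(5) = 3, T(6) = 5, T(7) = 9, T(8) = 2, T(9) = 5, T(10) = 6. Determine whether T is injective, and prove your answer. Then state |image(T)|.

T(1) = 9 = T(7) with 1 ≠ 7, so T is not injective.
The image of T is {1, 2, 3, 5, 6, 9}, which has 6 elements.

6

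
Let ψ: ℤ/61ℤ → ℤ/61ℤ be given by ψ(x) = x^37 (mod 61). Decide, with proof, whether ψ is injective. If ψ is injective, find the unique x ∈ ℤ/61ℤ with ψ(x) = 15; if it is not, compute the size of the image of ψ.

16

Since 61 is prime, the nonzero elements of ℤ/61ℤ form a cyclic group of order 60.
As gcd(37, 60) = 1, raising to the 37th power is a bijection on this group: if a^37 ≡ b^37 then (ab^{−1})^37 = 1, and the only element of order dividing gcd(37, 60) = 1 is 1, so a = b.
With ψ(0) = 0 this makes ψ injective on all of ℤ/61ℤ, hence bijective (finite equal-size domain and codomain). In particular ψ is injective.
Since ψ is injective, we find the preimage of 15. The inverse of x ↦ x^37 on (ℤ/61ℤ)^× is x ↦ x^13, because 37·13 = 481 = 8·60 + 1 ≡ 1 (mod 60) and x^{60} = 1 for x ≠ 0 (Fermat). So ψ⁻¹(15) = 15^13 mod 61.
Repeated squaring mod 61: 15^1 ≡ 15, 15^2 ≡ 15² = 225 ≡ 42, 15^4 ≡ 42² = 1764 ≡ 56, 15^8 ≡ 56² = 3136 ≡ 25. Since 13 = 8 + 4 + 1, 15^13 ≡ 25·56·15: 25·56 = 1400 ≡ 58, then 58·15 = 870 ≡ 16. So 15^13 ≡ 16 (mod 61).
Hence ψ⁻¹(15) = 16.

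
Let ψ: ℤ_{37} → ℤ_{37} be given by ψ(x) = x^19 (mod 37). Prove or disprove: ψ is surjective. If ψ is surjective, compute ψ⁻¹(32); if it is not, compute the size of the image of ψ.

Since 37 is prime, the nonzero elements of ℤ_{37} form a cyclic group of order 36.
As gcd(19, 36) = 1, raising to the 19th power is a bijection on this group: if u^19 ≡ v^19 then (uv^{−1})^19 = 1, and the only element of order dividing gcd(19, 36) = 1 is 1, so u = v.
With ψ(0) = 0 this makes ψ injective on all of ℤ_{37}, hence bijective (finite equal-size domain and codomain). In particular ψ is surjective.
Since ψ is surjective, we find the preimage of 32. The inverse of x ↦ x^19 on (ℤ_{37})^× is x ↦ x^19, because 19·19 = 361 = 10·36 + 1 ≡ 1 (mod 36) and x^{36} = 1 for x ≠ 0 (Fermat). So ψ⁻¹(32) = 32^19 mod 37.
Repeated squaring mod 37: 32^1 ≡ 32, 32^2 ≡ 32² = 1024 ≡ 25, 32^4 ≡ 25² = 625 ≡ 33, 32^8 ≡ 33² = 1089 ≡ 16, 32^16 ≡ 16² = 256 ≡ 34. Since 19 = 16 + 2 + 1, 32^19 ≡ 34·25·32: 34·25 = 850 ≡ 36, then 36·32 = 1152 ≡ 5. So 32^19 ≡ 5 (mod 37).
Hence ψ⁻¹(32) = 5.

5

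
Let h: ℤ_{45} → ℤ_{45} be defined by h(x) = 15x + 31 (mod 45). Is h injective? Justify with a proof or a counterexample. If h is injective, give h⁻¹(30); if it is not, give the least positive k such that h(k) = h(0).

By definition, injectivity means: for all x_1, x_2 in the domain, h(x_1) = h(x_2) implies x_1 = x_2.
We have gcd(15, 45) = 15 > 1. Taking x_1 = 0 and x_2 = 3: h(0) = 31 and h(3) = 15·3 + 31 = 76 ≡ 31 (mod 45).
So h(0) = h(3) while 0 ≠ 3, therefore h is not injective.
Since h is not injective, we find the least positive k with h(k) = h(0): this means 15k ≡ 0 (mod 45), i.e. 45 ∣ 15k. Since gcd(15, 45) = 15, dividing through by 15 this holds exactly when 3 ∣ k.
The smallest positive such k is 3.

3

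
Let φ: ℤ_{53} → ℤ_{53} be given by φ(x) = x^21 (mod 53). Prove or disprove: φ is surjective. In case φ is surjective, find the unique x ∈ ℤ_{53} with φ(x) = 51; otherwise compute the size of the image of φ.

Since 53 is prime, the nonzero elements of ℤ_{53} form a cyclic group of order 52.
As gcd(21, 52) = 1, raising to the 21st power is a bijection on this group: if s^21 ≡ t^21 then (st^{−1})^21 = 1, and the only element of order dividing gcd(21, 52) = 1 is 1, so s = t.
With φ(0) = 0 this makes φ injective on all of ℤ_{53}, hence bijective (finite equal-size domain and codomain). In particular φ is surjective.
Since φ is surjective, we find the preimage of 51. The inverse of x ↦ x^21 on (ℤ_{53})^× is x ↦ x^5, because 21·5 = 105 = 2·52 + 1 ≡ 1 (mod 52) and x^{52} = 1 for x ≠ 0 (Fermat). So φ⁻¹(51) = 51^5 mod 53.
Repeated squaring mod 53: 51^1 ≡ 51, 51^2 ≡ 51² = 2601 ≡ 4, 51^4 ≡ 4² = 16. Since 5 = 4 + 1, 51^5 ≡ 16·51: 16·51 = 816 ≡ 21. So 51^5 ≡ 21 (mod 53).
Hence φ⁻¹(51) = 21.

21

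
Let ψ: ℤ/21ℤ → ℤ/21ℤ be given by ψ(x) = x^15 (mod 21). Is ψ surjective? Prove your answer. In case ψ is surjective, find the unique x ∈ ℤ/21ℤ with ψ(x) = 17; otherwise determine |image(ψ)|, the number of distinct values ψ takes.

9

ψ(1) = 1^15 = 1.
ψ(4): Repeated squaring mod 21: 4^1 ≡ 4, 4^2 ≡ 4² = 16, 4^4 ≡ 16² = 256 ≡ 4, 4^8 ≡ 4² = 16. Since 15 = 8 + 4 + 2 + 1, 4^15 ≡ 16·4·16·4: 16·4 = 64 ≡ 1, then 1·16 = 16, then 16·4 = 64 ≡ 1. So 4^15 ≡ 1 (mod 21).
So ψ(1) = ψ(4) = 1 while 1 ≠ 4, hence ψ is not injective.
A non-injective map from the 21-element set ℤ/21ℤ to itself takes at most 20 distinct values, so it cannot be surjective. Hence ψ is not surjective.
Since ψ is not surjective, we determine |image(ψ)|. Computing x^15 mod 21 for each x (by repeated squaring, reducing mod 21 at every step), the values ψ(0), ψ(1), …, ψ(20) are: 0, 1, 8, 6, 1, 20, 6, 7, 8, 15, 13, 8, 6, 13, 14, 15, 1, 20, 15, 13, 20.
The distinct values are {0, 1, 6, 7, 8, 13, 14, 15, 20}; there are 9 of them.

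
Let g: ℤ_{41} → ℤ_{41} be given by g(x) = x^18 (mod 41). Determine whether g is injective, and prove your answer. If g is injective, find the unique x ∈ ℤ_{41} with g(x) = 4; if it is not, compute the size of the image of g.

21

g(20): Repeated squaring mod 41: 20^1 ≡ 20, 20^2 ≡ 20² = 400 ≡ 31, 20^4 ≡ 31² = 961 ≡ 18, 20^8 ≡ 18² = 324 ≡ 37, 20^16 ≡ 37² = 1369 ≡ 16. Since 18 = 16 + 2, 20^18 ≡ 16·31: 16·31 = 496 ≡ 4. So 20^18 ≡ 4 (mod 41).
g(21): Repeated squaring mod 41: 21^1 ≡ 21, 21^2 ≡ 21² = 441 ≡ 31, 21^4 ≡ 31² = 961 ≡ 18, 21^8 ≡ 18² = 324 ≡ 37, 21^16 ≡ 37² = 1369 ≡ 16. Since 18 = 16 + 2, 21^18 ≡ 16·31: 16·31 = 496 ≡ 4. So 21^18 ≡ 4 (mod 41).
So g(20) = g(21) = 4 while 20 ≠ 21, so g is not injective.
Since g is not injective, we determine |image(g)|. Computing x^18 mod 41 for each x (by repeated squaring, reducing mod 41 at every step), the values g(0), g(1), …, g(40) are: 0, 1, 31, 9, 18, 23, 33, 5, 25, 40, 16, 21, 39, 8, 32, 2, 37, 20, 10, 36, 4, 4, 36, 10, 20, 37, 2, 32, 8, 39, 21, 16, 40, 25, 5, 33, 23, 18, 9, 31, 1.
The distinct values are {0, 1, 2, 4, 5, 8, 9, 10, 16, 18, 20, 21, 23, 25, 31, 32, 33, 36, 37, 39, 40}; there are 21 of them.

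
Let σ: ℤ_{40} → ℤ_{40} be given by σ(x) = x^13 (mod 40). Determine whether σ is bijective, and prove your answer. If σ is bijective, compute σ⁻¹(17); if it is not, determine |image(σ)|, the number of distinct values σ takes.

σ(0) = 0^13 = 0.
σ(10): Repeated squaring mod 40: 10^1 ≡ 10, 10^2 ≡ 10² = 100 ≡ 20, 10^4 ≡ 20² = 400 ≡ 0, 10^8 ≡ 0² = 0. Since 13 = 8 + 4 + 1, 10^13 ≡ 0·0·10: 0·0 = 0, then 0·10 = 0. So 10^13 ≡ 0 (mod 40).
So σ(0) = σ(10) = 0 while 0 ≠ 10, thus σ is not injective, hence not bijective.
Since σ is not bijective, we determine |image(σ)|. Computing x^13 mod 40 for each x (by repeated squaring, reducing mod 40 at every step), the values σ(0), σ(1), …, σ(39) are: 0, 1, 32, 3, 24, 5, 16, 7, 8, 9, 0, 11, 32, 13, 24, 15, 16, 17, 8, 19, 0, 21, 32, 23, 24, 25, 16, 27, 8, 29, 0, 31, 32, 33, 24, 35, 16, 37, 8, 39.
The distinct values are {0, 1, 3, 5, 7, 8, 9, 11, 13, 15, 16, 17, 19, 21, 23, 24, 25, 27, 29, 31, 32, 33, 35, 37, 39}; there are 25 of them.

25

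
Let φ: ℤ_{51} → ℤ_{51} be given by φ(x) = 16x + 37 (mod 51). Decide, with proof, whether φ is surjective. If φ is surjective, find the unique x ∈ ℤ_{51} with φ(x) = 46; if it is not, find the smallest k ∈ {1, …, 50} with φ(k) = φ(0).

Since gcd(16, 51) = 1, 16 is invertible modulo 51. Euclid's algorithm: 51 = 3·16 + 3, 16 = 5·3 + 1; back-substituting gives 1 = 16·16 − 5·51, so 16⁻¹ ≡ 16 (mod 51).
Then y ↦ 16(y − 37) is a two-sided inverse to φ, so every y ∈ ℤ_{51} has a preimage.
Therefore φ is surjective.
Since φ is surjective, we find φ⁻¹(46): we need 16x ≡ 46 − 37 ≡ 9 (mod 51). Using 16⁻¹ = 16: x ≡ 16·9 = 144 = 2·51 + 42, so x = 42.
Check: φ(42) = 16·42 + 37 = 709 = 13·51 + 46 ≡ 46 (mod 51).

42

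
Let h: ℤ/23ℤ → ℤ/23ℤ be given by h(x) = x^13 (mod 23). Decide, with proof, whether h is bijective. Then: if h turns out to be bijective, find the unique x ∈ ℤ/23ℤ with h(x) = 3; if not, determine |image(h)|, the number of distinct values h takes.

Since 23 is prime, the nonzero elements of ℤ/23ℤ form a cyclic group of order 22.
As gcd(13, 22) = 1, raising to the 13th power is a bijection on this group: if u^13 ≡ v^13 then (uv^{−1})^13 = 1, and the only element of order dividing gcd(13, 22) = 1 is 1, so u = v.
With h(0) = 0 this makes h injective on all of ℤ/23ℤ, hence bijective (finite equal-size domain and codomain). In particular h is bijective.
Since h is bijective, we find the preimage of 3. The inverse of x ↦ x^13 on (ℤ/23ℤ)^× is x ↦ x^17, because 13·17 = 221 = 10·22 + 1 ≡ 1 (mod 22) and x^{22} = 1 for x ≠ 0 (Fermat). So h⁻¹(3) = 3^17 mod 23.
Repeated squaring mod 23: 3^1 ≡ 3, 3^2 ≡ 3² = 9, 3^4 ≡ 9² = 81 ≡ 12, 3^8 ≡ 12² = 144 ≡ 6, 3^16 ≡ 6² = 36 ≡ 13. Since 17 = 16 + 1, 3^17 ≡ 13·3: 13·3 = 39 ≡ 16. So 3^17 ≡ 16 (mod 23).
Hence h⁻¹(3) = 16.

16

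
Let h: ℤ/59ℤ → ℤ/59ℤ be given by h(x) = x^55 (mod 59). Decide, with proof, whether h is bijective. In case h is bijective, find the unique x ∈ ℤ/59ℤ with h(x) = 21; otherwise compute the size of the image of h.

Since 59 is prime, the nonzero elements of ℤ/59ℤ form a cyclic group of order 58.
As gcd(55, 58) = 1, raising to the 55th power is a bijection on this group: if x_1^55 ≡ x_2^55 then (x_1x_2^{−1})^55 = 1, and the only element of order dividing gcd(55, 58) = 1 is 1, so x_1 = x_2.
With h(0) = 0 this makes h injective on all of ℤ/59ℤ, hence bijective (finite equal-size domain and codomain). In particular h is bijective.
Since h is bijective, we find the preimage of 21. The inverse of x ↦ x^55 on (ℤ/59ℤ)^× is x ↦ x^19, because 55·19 = 1045 = 18·58 + 1 ≡ 1 (mod 58) and x^{58} = 1 for x ≠ 0 (Fermat). So h⁻¹(21) = 21^19 mod 59.
Repeated squaring mod 59: 21^1 ≡ 21, 21^2 ≡ 21² = 441 ≡ 28, 21^4 ≡ 28² = 784 ≡ 17, 21^8 ≡ 17² = 289 ≡ 53, 21^16 ≡ 53² = 2809 ≡ 36. Since 19 = 16 + 2 + 1, 21^19 ≡ 36·28·21: 36·28 = 1008 ≡ 5, then 5·21 = 105 ≡ 46. So 21^19 ≡ 46 (mod 59).
Hence h⁻¹(21) = 46.

46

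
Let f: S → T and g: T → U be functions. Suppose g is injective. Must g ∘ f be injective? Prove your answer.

No. Take S = {0, 1}, T = U = {0, 1, 2, 3, 4, 5}, f(0) = f(1) = 0, and g = identity (injective).
Then (g ∘ f)(0) = (g ∘ f)(1) = 0 with 0 ≠ 1, so g ∘ f is not injective.

not injective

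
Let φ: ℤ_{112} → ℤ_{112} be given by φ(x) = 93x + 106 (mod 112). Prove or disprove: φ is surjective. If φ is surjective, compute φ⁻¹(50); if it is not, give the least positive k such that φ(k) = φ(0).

56

Recall: surjectivity means every element of the codomain has a preimage under φ.
Since gcd(93, 112) = 1, 93 is invertible modulo 112. Euclid's algorithm: 112 = 1·93 + 19, 93 = 4·19 + 17, 19 = 1·17 + 2, 17 = 8·2 + 1; back-substituting gives 1 = 53·93 − 44·112, so 93⁻¹ ≡ 53 (mod 112).
Then y ↦ 53(y − 106) is a two-sided inverse to φ, so every y ∈ ℤ_{112} has a preimage.
So φ is surjective.
Since φ is surjective, we compute φ⁻¹(50): solve 93x + 106 ≡ 50 (mod 112), i.e. 93x ≡ 56 (mod 112).
Multiplying by 93⁻¹ = 53 gives x ≡ 53·56 = 2968 = 26·112 + 56 ≡ 56 (mod 112).
Check: φ(56) = 93·56 + 106 = 5314 = 47·112 + 50 ≡ 50 (mod 112).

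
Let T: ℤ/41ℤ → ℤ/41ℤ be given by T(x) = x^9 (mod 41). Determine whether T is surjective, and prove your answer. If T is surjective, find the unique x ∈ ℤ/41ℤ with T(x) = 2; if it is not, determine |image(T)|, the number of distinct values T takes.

Since 41 is prime, the nonzero elements of ℤ/41ℤ form a cyclic group of order 40.
As gcd(9, 40) = 1, raising to the 9th power is a bijection on this group: if a^9 ≡ b^9 then (ab^{−1})^9 = 1, and the only element of order dividing gcd(9, 40) = 1 is 1, so a = b.
With T(0) = 0 this makes T injective on all of ℤ/41ℤ, hence bijective (finite equal-size domain and codomain). In particular T is surjective.
Since T is surjective, we find the preimage of 2. The inverse of x ↦ x^9 on (ℤ/41ℤ)^× is x ↦ x^9, because 9·9 = 81 = 2·40 + 1 ≡ 1 (mod 40) and x^{40} = 1 for x ≠ 0 (Fermat). So T⁻¹(2) = 2^9 mod 41.
Repeated squaring mod 41: 2^1 ≡ 2, 2^2 ≡ 2² = 4, 2^4 ≡ 4² = 16, 2^8 ≡ 16² = 256 ≡ 10. Since 9 = 8 + 1, 2^9 ≡ 10·2: 10·2 = 20. So 2^9 ≡ 20 (mod 41).
Hence T⁻¹(2) = 20.

20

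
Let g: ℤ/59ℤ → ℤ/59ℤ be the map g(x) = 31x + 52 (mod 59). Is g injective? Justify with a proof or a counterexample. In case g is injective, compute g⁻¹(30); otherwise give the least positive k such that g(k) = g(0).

5

If g(u) = g(v), then 31u ≡ 31v (mod 59). Because gcd(31, 59) = 1, we may cancel 31 to get u ≡ v (mod 59).
Hence g is injective.
We now compute 31⁻¹ mod 59 explicitly. Euclid's algorithm: 59 = 1·31 + 28, 31 = 1·28 + 3, 28 = 9·3 + 1; back-substituting gives 1 = 40·31 − 21·59, so 31⁻¹ ≡ 40 (mod 59).
Since g is injective, we compute g⁻¹(30): solve 31x + 52 ≡ 30 (mod 59), i.e. 31x ≡ 37 (mod 59).
Multiplying by 31⁻¹ = 40 gives x ≡ 40·37 = 1480 = 25·59 + 5 ≡ 5 (mod 59).
Check: g(5) = 31·5 + 52 = 207 = 3·59 + 30 ≡ 30 (mod 59).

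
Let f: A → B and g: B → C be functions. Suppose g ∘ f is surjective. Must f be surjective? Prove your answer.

not surjective

No. Take A = {0}, B = {0, 1}, C = {0}, f(a) = 0 for every a ∈ A, and g(b) = 0 for every b ∈ B.
Then g ∘ f is surjective onto {0}, but 1 ∈ B has no preimage under f, so f is not surjective.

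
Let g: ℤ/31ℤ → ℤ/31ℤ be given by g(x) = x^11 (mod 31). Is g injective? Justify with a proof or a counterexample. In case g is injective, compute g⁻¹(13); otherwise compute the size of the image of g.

Since 31 is prime, the nonzero elements of ℤ/31ℤ form a cyclic group of order 30.
As gcd(11, 30) = 1, raising to the 11th power is a bijection on this group: if x_1^11 ≡ x_2^11 then (x_1x_2^{−1})^11 = 1, and the only element of order dividing gcd(11, 30) = 1 is 1, so x_1 = x_2.
With g(0) = 0 this makes g injective on all of ℤ/31ℤ, hence bijective (finite equal-size domain and codomain). In particular g is injective.
Since g is injective, we find the preimage of 13. The inverse of x ↦ x^11 on (ℤ/31ℤ)^× is x ↦ x^11, because 11·11 = 121 = 4·30 + 1 ≡ 1 (mod 30) and x^{30} = 1 for x ≠ 0 (Fermat). So g⁻¹(13) = 13^11 mod 31.
Repeated squaring mod 31: 13^1 ≡ 13, 13^2 ≡ 13² = 169 ≡ 14, 13^4 ≡ 14² = 196 ≡ 10, 13^8 ≡ 10² = 100 ≡ 7. Since 11 = 8 + 2 + 1, 13^11 ≡ 7·14·13: 7·14 = 98 ≡ 5, then 5·13 = 65 ≡ 3. So 13^11 ≡ 3 (mod 31).
Hence g⁻¹(13) = 3.

3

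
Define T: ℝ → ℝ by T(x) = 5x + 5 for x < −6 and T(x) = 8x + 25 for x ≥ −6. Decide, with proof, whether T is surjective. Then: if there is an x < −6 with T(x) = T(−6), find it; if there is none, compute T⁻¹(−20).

-45/8

Both pieces are strictly increasing (slopes 5 and 8), so each is injective on its own interval.
The left piece maps (−∞, −6) onto (−∞, −25); the right piece maps [−6, ∞) onto [−23, ∞).
The union (−∞, −25) ∪ [−23, ∞) omits the interval between −25 and −23; in particular −25 has no preimage. So T is not surjective.
Because the two images are disjoint, no x < −6 has T(x) = T(−6), so we compute T⁻¹(−20): −20 lies in [−23, ∞), so solve 8x + 25 = −20: x = (−20 − 25)/8 = −45/8.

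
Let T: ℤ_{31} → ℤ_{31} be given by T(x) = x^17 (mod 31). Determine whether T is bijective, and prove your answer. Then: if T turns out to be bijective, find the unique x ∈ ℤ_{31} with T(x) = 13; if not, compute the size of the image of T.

Since 31 is prime, the nonzero elements of ℤ_{31} form a cyclic group of order 30.
As gcd(17, 30) = 1, raising to the 17th power is a bijection on this group: if u^17 ≡ v^17 then (uv^{−1})^17 = 1, and the only element of order dividing gcd(17, 30) = 1 is 1, so u = v.
With T(0) = 0 this makes T injective on all of ℤ_{31}, hence bijective (finite equal-size domain and codomain). In particular T is bijective.
Since T is bijective, we find the preimage of 13. The inverse of x ↦ x^17 on (ℤ_{31})^× is x ↦ x^23, because 17·23 = 391 = 13·30 + 1 ≡ 1 (mod 30) and x^{30} = 1 for x ≠ 0 (Fermat). So T⁻¹(13) = 13^23 mod 31.
Repeated squaring mod 31: 13^1 ≡ 13, 13^2 ≡ 13² = 169 ≡ 14, 13^4 ≡ 14² = 196 ≡ 10, 13^8 ≡ 10² = 100 ≡ 7, 13^16 ≡ 7² = 49 ≡ 18. Since 23 = 16 + 4 + 2 + 1, 13^23 ≡ 18·10·14·13: 18·10 = 180 ≡ 25, then 25·14 = 350 ≡ 9, then 9·13 = 117 ≡ 24. So 13^23 ≡ 24 (mod 31).
Hence T⁻¹(13) = 24.

24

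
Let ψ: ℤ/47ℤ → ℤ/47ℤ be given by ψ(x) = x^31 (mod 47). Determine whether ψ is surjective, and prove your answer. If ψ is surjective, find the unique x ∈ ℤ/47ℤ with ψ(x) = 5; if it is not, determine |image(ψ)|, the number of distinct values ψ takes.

31

Since 47 is prime, the nonzero elements of ℤ/47ℤ form a cyclic group of order 46.
As gcd(31, 46) = 1, raising to the 31st power is a bijection on this group: if x_1^31 ≡ x_2^31 then (x_1x_2^{−1})^31 = 1, and the only element of order dividing gcd(31, 46) = 1 is 1, so x_1 = x_2.
With ψ(0) = 0 this makes ψ injective on all of ℤ/47ℤ, hence bijective (finite equal-size domain and codomain). In particular ψ is surjective.
Since ψ is surjective, we find the preimage of 5. The inverse of x ↦ x^31 on (ℤ/47ℤ)^× is x ↦ x^3, because 31·3 = 93 = 2·46 + 1 ≡ 1 (mod 46) and x^{46} = 1 for x ≠ 0 (Fermat). So ψ⁻¹(5) = 5^3 mod 47.
Repeated squaring mod 47: 5^1 ≡ 5, 5^2 ≡ 5² = 25. Since 3 = 2 + 1, 5^3 ≡ 25·5: 25·5 = 125 ≡ 31. So 5^3 ≡ 31 (mod 47).
Hence ψ⁻¹(5) = 31.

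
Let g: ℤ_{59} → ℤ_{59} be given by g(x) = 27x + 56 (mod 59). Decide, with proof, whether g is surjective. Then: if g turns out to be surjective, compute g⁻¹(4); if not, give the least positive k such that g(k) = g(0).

9

Since gcd(27, 59) = 1, 27 is invertible modulo 59. Euclid's algorithm: 59 = 2·27 + 5, 27 = 5·5 + 2, 5 = 2·2 + 1; back-substituting gives 1 = 35·27 − 16·59, so 27⁻¹ ≡ 35 (mod 59).
Then y ↦ 35(y − 56) is a two-sided inverse to g, so every y ∈ ℤ_{59} has a preimage.
Therefore g is surjective.
Since g is surjective, we compute g⁻¹(4): solve 27x + 56 ≡ 4 (mod 59), i.e. 27x ≡ 7 (mod 59).
Multiplying by 27⁻¹ = 35 gives x ≡ 35·7 = 245 = 4·59 + 9 ≡ 9 (mod 59).
Check: g(9) = 27·9 + 56 = 299 = 5·59 + 4 ≡ 4 (mod 59).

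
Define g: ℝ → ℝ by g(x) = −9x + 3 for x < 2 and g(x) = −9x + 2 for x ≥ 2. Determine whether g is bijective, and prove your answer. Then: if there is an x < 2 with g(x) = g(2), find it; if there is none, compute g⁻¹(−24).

26/9

Both pieces are strictly decreasing (slopes −9 and −9), so each is injective on its own interval.
The left piece maps (−∞, 2) onto (−15, ∞); the right piece maps [2, ∞) onto (−∞, −16].
The images leave a gap (−15 has no preimage), so g is not surjective, hence not bijective.
Because the two images are disjoint, no x < 2 has g(x) = g(2), so we compute g⁻¹(−24): −24 lies in (−∞, −16], so solve −9x + 2 = −24: x = (−24 − 2)/(−9) = 26/9.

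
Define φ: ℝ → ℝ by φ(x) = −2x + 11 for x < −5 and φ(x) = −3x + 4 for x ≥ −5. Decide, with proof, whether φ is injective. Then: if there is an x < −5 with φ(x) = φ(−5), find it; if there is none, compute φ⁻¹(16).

Both pieces are strictly decreasing (slopes −2 and −3), so each is injective on its own interval.
The left piece maps (−∞, −5) onto (21, ∞); the right piece maps [−5, ∞) onto (−∞, 19].
These images are disjoint, so no value is attained by both pieces. So φ is injective.
Because the two images are disjoint, no x < −5 has φ(x) = φ(−5), so we compute φ⁻¹(16): 16 lies in (−∞, 19], so solve −3x + 4 = 16: x = (16 − 4)/(−3) = −4.

-4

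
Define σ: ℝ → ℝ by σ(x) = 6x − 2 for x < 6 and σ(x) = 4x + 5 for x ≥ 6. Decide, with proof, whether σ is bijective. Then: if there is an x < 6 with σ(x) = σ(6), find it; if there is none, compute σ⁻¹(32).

Both pieces are strictly increasing (slopes 6 and 4), so each is injective on its own interval.
The left piece maps (−∞, 6) onto (−∞, 34); the right piece maps [6, ∞) onto [29, ∞).
These images overlap. In particular σ(6) = 29 (right piece), and solving 6x − 2 = 29 on the left piece gives x = 31/6 < 6.
So σ(31/6) = σ(6) with 31/6 ≠ 6, and σ is not injective, hence not bijective. This x = 31/6 is the requested value below 6.

31/6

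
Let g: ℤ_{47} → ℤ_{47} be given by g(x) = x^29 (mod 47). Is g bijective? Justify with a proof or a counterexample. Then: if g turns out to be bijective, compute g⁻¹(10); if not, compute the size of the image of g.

11

Since 47 is prime, the nonzero elements of ℤ_{47} form a cyclic group of order 46.
As gcd(29, 46) = 1, raising to the 29th power is a bijection on this group: if s^29 ≡ t^29 then (st^{−1})^29 = 1, and the only element of order dividing gcd(29, 46) = 1 is 1, so s = t.
With g(0) = 0 this makes g injective on all of ℤ_{47}, hence bijective (finite equal-size domain and codomain). In particular g is bijective.
Since g is bijective, we find the preimage of 10. The inverse of x ↦ x^29 on (ℤ_{47})^× is x ↦ x^27, because 29·27 = 783 = 17·46 + 1 ≡ 1 (mod 46) and x^{46} = 1 for x ≠ 0 (Fermat). So g⁻¹(10) = 10^27 mod 47.
Repeated squaring mod 47: 10^1 ≡ 10, 10^2 ≡ 10² = 100 ≡ 6, 10^4 ≡ 6² = 36, 10^8 ≡ 36² = 1296 ≡ 27, 10^16 ≡ 27² = 729 ≡ 24. Since 27 = 16 + 8 + 2 + 1, 10^27 ≡ 24·27·6·10: 24·27 = 648 ≡ 37, then 37·6 = 222 ≡ 34, then 34·10 = 340 ≡ 11. So 10^27 ≡ 11 (mod 47).
Hence g⁻¹(10) = 11.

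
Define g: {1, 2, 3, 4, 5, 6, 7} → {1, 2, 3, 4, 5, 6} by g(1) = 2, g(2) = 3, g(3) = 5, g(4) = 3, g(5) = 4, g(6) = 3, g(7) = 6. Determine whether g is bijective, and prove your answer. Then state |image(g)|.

5

g(2) = 3 = g(4) with 2 ≠ 4, so g is not injective, hence not bijective.
The image of g is {2, 3, 4, 5, 6}, which has 5 elements.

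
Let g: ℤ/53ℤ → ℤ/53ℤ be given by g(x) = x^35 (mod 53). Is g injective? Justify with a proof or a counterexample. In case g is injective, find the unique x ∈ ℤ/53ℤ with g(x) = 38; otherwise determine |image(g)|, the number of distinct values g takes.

Since 53 is prime, the nonzero elements of ℤ/53ℤ form a cyclic group of order 52.
As gcd(35, 52) = 1, raising to the 35th power is a bijection on this group: if a^35 ≡ b^35 then (ab^{−1})^35 = 1, and the only element of order dividing gcd(35, 52) = 1 is 1, so a = b.
With g(0) = 0 this makes g injective on all of ℤ/53ℤ, hence bijective (finite equal-size domain and codomain). In particular g is injective.
Since g is injective, we find the preimage of 38. The inverse of x ↦ x^35 on (ℤ/53ℤ)^× is x ↦ x^3, because 35·3 = 105 = 2·52 + 1 ≡ 1 (mod 52) and x^{52} = 1 for x ≠ 0 (Fermat). So g⁻¹(38) = 38^3 mod 53.
Repeated squaring mod 53: 38^1 ≡ 38, 38^2 ≡ 38² = 1444 ≡ 13. Since 3 = 2 + 1, 38^3 ≡ 13·38: 13·38 = 494 ≡ 17. So 38^3 ≡ 17 (mod 53).
Hence g⁻¹(38) = 17.

17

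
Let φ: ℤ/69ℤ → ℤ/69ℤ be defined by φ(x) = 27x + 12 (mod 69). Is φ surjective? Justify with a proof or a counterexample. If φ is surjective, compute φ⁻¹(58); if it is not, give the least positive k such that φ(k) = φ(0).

Since gcd(27, 69) = 3, we have 27x ≡ 0 (mod 3) for all x, so φ(x) ≡ 0 (mod 3).
But 1 ≢ 0 (mod 3), so 1 ∈ ℤ/69ℤ has no preimage. So φ is not surjective.
Since φ is not surjective, we find the least positive k with φ(k) = φ(0): this means 27k ≡ 0 (mod 69), i.e. 69 ∣ 27k. Since gcd(27, 69) = 3, dividing through by 3 this holds exactly when 23 ∣ 9k, and as gcd(9, 23) = 1, exactly when 23 ∣ k.
The smallest positive such k is 23.

23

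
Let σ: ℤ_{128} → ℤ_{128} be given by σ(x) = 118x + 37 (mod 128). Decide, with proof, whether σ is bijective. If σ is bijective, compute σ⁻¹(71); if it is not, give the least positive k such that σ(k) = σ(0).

64

We have gcd(118, 128) = 2 > 1. Taking s = 0 and t = 64: σ(0) = 37 and σ(64) = 118·64 + 37 = 7589 ≡ 37 (mod 128).
So σ(0) = σ(64) while 0 ≠ 64, so σ is not injective, hence not bijective.
Since σ is not bijective, we find the least positive k with σ(k) = σ(0): this means 118k ≡ 0 (mod 128), i.e. 128 ∣ 118k. Since gcd(118, 128) = 2, dividing through by 2 this holds exactly when 64 ∣ 59k, and as gcd(59, 64) = 1, exactly when 64 ∣ k.
The smallest positive such k is 64.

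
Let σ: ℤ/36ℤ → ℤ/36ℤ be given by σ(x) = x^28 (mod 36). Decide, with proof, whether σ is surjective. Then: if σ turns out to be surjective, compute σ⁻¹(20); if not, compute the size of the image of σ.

8

σ(0) = 0^28 = 0.
σ(6): Repeated squaring mod 36: 6^1 ≡ 6, 6^2 ≡ 6² = 36 ≡ 0, 6^4 ≡ 0² = 0, 6^8 ≡ 0² = 0, 6^16 ≡ 0² = 0. Since 28 = 16 + 8 + 4, 6^28 ≡ 0·0·0: 0·0 = 0, then 0·0 = 0. So 6^28 ≡ 0 (mod 36).
So σ(0) = σ(6) = 0 while 0 ≠ 6, thus σ is not injective.
A non-injective map from the 36-element set ℤ/36ℤ to itself takes at most 35 distinct values, so it cannot be surjective. Therefore σ is not surjective.
Since σ is not surjective, we determine |image(σ)|. Computing x^28 mod 36 for each x (by repeated squaring, reducing mod 36 at every step), the values σ(0), σ(1), …, σ(35) are: 0, 1, 16, 9, 4, 13, 0, 25, 28, 9, 28, 25, 0, 13, 4, 9, 16, 1, 0, 1, 16, 9, 4, 13, 0, 25, 28, 9, 28, 25, 0, 13, 4, 9, 16, 1.
The distinct values are {0, 1, 4, 9, 13, 16, 25, 28}; there are 8 of them.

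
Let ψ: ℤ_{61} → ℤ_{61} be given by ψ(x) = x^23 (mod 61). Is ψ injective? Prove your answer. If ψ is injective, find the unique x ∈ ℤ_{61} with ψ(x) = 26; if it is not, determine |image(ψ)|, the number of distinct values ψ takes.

6

Since 61 is prime, the nonzero elements of ℤ_{61} form a cyclic group of order 60.
As gcd(23, 60) = 1, raising to the 23rd power is a bijection on this group: if u^23 ≡ v^23 then (uv^{−1})^23 = 1, and the only element of order dividing gcd(23, 60) = 1 is 1, so u = v.
With ψ(0) = 0 this makes ψ injective on all of ℤ_{61}, hence bijective (finite equal-size domain and codomain). In particular ψ is injective.
Since ψ is injective, we find the preimage of 26. The inverse of x ↦ x^23 on (ℤ_{61})^× is x ↦ x^47, because 23·47 = 1081 = 18·60 + 1 ≡ 1 (mod 60) and x^{60} = 1 for x ≠ 0 (Fermat). So ψ⁻¹(26) = 26^47 mod 61.
Repeated squaring mod 61: 26^1 ≡ 26, 26^2 ≡ 26² = 676 ≡ 5, 26^4 ≡ 5² = 25, 26^8 ≡ 25² = 625 ≡ 15, 26^16 ≡ 15² = 225 ≡ 42, 26^32 ≡ 42² = 1764 ≡ 56. Since 47 = 32 + 8 + 4 + 2 + 1, 26^47 ≡ 56·15·25·5·26: 56·15 = 840 ≡ 47, then 47·25 = 1175 ≡ 16, then 16·5 = 80 ≡ 19, then 19·26 = 494 ≡ 6. So 26^47 ≡ 6 (mod 61).
Hence ψ⁻¹(26) = 6.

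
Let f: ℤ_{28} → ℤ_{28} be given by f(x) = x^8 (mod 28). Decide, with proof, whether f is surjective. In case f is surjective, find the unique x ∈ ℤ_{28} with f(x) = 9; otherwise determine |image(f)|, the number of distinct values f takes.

8

f(6): Repeated squaring mod 28: 6^1 ≡ 6, 6^2 ≡ 6² = 36 ≡ 8, 6^4 ≡ 8² = 64 ≡ 8, 6^8 ≡ 8² = 64 ≡ 8. So 6^8 ≡ 8 (mod 28).
f(8): Repeated squaring mod 28: 8^1 ≡ 8, 8^2 ≡ 8² = 64 ≡ 8, 8^4 ≡ 8² = 64 ≡ 8, 8^8 ≡ 8² = 64 ≡ 8. So 8^8 ≡ 8 (mod 28).
So f(6) = f(8) = 8 while 6 ≠ 8, thus f is not injective.
A non-injective map from the 28-element set ℤ_{28} to itself takes at most 27 distinct values, so it cannot be surjective. So f is not surjective.
Since f is not surjective, we determine |image(f)|. Computing x^8 mod 28 for each x (by repeated squaring, reducing mod 28 at every step), the values f(0), f(1), …, f(27) are: 0, 1, 4, 9, 16, 25, 8, 21, 8, 25, 16, 9, 4, 1, 0, 1, 4, 9, 16, 25, 8, 21, 8, 25, 16, 9, 4, 1.
The distinct values are {0, 1, 4, 8, 9, 16, 21, 25}; there are 8 of them.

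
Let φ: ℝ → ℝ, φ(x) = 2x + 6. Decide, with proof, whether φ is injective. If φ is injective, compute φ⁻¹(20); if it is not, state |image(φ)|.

7

By definition, φ is injective if φ(s) = φ(t) implies s = t.
Suppose φ(s) = φ(t). Then 2s + 6 = 2t + 6, hence 2s = 2t, thus s = t.
Therefore φ is injective.
Since φ is injective, we compute φ⁻¹(20) = (20 − 6)/2 = 7.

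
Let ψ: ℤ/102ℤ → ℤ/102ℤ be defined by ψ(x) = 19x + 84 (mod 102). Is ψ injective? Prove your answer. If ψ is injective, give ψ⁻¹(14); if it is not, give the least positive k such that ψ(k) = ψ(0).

Suppose ψ(u) = ψ(v) in ℤ/102ℤ. Then 19u + 84 ≡ 19v + 84 (mod 102), thus 19(u − v) ≡ 0 (mod 102).
Since gcd(19, 102) = 1, 19 is invertible modulo 102, thus u − v ≡ 0 (mod 102), i.e. u = v.
So ψ is injective.
We now compute 19⁻¹ mod 102 explicitly. Euclid's algorithm: 102 = 5·19 + 7, 19 = 2·7 + 5, 7 = 1·5 + 2, 5 = 2·2 + 1; back-substituting gives 1 = 43·19 − 8·102, so 19⁻¹ ≡ 43 (mod 102).
Since ψ is injective, we compute ψ⁻¹(14): solve 19x + 84 ≡ 14 (mod 102), i.e. 19x ≡ 32 (mod 102).
Multiplying by 19⁻¹ = 43 gives x ≡ 43·32 = 1376 = 13·102 + 50 ≡ 50 (mod 102).
Check: ψ(50) = 19·50 + 84 = 1034 = 10·102 + 14 ≡ 14 (mod 102).

50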